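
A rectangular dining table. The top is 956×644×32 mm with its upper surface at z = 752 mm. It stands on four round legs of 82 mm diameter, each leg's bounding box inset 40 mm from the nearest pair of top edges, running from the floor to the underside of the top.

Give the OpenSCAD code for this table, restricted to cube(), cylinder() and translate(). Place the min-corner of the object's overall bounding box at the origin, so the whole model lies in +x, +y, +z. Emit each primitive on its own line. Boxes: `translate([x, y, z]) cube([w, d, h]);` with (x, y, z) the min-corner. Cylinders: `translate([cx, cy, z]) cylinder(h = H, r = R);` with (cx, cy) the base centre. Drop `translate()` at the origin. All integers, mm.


translate([0, 0, 720]) cube([956, 644, 32]);
translate([81, 81, 0]) cylinder(h = 720, r = 41);
translate([875, 81, 0]) cylinder(h = 720, r = 41);
translate([81, 563, 0]) cylinder(h = 720, r = 41);
translate([875, 563, 0]) cylinder(h = 720, r = 41);


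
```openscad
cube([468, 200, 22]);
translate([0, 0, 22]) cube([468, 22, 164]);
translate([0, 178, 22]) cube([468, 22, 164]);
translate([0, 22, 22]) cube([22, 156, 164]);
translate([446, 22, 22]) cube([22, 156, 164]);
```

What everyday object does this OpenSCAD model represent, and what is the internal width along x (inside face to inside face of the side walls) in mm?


An open box. The internal width is 424 mm.

A 468×200 base slab with four walls standing on it — an open box. The base is 468 mm wide and the walls are 22 mm thick, so the internal width is 468 − 2 × 22 = 424 mm.


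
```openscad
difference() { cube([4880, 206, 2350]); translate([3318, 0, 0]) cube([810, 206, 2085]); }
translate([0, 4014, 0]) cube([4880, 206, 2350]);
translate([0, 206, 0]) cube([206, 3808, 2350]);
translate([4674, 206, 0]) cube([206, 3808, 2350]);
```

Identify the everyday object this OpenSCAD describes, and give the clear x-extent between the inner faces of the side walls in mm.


A single room. The interior width is 4468 mm.

Four walls enclosing a rectangle with a door in the front wall — a room. Outside width 4880 minus two 206 mm walls gives 4468 mm.


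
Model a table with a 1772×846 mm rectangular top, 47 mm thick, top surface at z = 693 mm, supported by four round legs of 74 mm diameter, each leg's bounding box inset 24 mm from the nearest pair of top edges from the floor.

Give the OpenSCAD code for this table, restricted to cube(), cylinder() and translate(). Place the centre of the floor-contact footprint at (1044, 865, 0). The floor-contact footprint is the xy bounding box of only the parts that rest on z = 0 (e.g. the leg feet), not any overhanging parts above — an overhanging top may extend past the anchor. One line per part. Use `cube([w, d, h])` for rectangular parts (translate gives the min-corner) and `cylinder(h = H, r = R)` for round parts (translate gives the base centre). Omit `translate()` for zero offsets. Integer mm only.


translate([158, 442, 646]) cube([1772, 846, 47]);
translate([219, 503, 0]) cylinder(h = 646, r = 37);
translate([1869, 503, 0]) cylinder(h = 646, r = 37);
translate([219, 1227, 0]) cylinder(h = 646, r = 37);
translate([1869, 1227, 0]) cylinder(h = 646, r = 37);


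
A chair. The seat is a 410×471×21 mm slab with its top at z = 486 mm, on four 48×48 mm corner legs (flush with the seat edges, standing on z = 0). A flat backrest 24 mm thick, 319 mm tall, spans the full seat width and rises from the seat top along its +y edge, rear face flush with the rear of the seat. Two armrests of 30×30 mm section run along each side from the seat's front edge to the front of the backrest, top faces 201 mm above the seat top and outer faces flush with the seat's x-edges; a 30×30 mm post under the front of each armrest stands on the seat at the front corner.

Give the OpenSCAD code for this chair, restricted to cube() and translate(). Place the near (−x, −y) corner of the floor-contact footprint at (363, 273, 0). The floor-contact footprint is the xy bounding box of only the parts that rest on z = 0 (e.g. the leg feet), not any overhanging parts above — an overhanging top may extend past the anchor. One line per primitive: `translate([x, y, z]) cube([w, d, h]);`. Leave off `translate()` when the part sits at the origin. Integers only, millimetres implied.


// leg_h = 486 - 21 = 465
// arm post h = 201 - 30 = 171
translate([363, 273, 465]) cube([410, 471, 21]);
translate([363, 273, 0]) cube([48, 48, 465]);
translate([725, 273, 0]) cube([48, 48, 465]);
translate([363, 696, 0]) cube([48, 48, 465]);
translate([725, 696, 0]) cube([48, 48, 465]);
translate([363, 720, 486]) cube([410, 24, 319]);
translate([363, 273, 657]) cube([30, 447, 30]);
translate([743, 273, 657]) cube([30, 447, 30]);
translate([363, 273, 486]) cube([30, 30, 171]);
translate([743, 273, 486]) cube([30, 30, 171]);


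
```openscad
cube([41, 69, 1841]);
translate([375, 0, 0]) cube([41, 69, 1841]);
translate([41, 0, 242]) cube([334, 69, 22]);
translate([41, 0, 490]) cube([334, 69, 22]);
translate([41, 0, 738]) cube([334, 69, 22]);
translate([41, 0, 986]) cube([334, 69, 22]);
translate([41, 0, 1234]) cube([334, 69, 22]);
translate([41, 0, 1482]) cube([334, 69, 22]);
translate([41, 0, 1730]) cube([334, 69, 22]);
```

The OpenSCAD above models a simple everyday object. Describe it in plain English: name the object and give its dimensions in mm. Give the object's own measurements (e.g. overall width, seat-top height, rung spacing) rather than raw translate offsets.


A straight ladder. Two 41×69 mm vertical rails, 1841 mm tall, stand 416 mm apart (outside-to-outside) with their front faces coplanar on the −y side. 7 rungs, each 69 mm deep and 22 mm tall, span between the inner faces of the rails, front faces flush with the rails. The lowest rung's underside is at z = 242 mm and rungs are spaced 248 mm apart (underside to underside).


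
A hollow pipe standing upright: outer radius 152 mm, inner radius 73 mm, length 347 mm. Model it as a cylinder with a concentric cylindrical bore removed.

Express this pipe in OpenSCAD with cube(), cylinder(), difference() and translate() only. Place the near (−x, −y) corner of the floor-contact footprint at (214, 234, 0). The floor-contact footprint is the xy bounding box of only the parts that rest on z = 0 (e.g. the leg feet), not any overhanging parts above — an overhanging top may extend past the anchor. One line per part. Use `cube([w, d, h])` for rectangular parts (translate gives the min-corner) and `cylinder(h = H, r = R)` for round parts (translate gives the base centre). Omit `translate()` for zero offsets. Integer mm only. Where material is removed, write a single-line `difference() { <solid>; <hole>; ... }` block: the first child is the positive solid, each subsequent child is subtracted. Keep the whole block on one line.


difference() { translate([366, 386, 0]) cylinder(h = 347, r = 152); translate([366, 386, 0]) cylinder(h = 347, r = 73); }


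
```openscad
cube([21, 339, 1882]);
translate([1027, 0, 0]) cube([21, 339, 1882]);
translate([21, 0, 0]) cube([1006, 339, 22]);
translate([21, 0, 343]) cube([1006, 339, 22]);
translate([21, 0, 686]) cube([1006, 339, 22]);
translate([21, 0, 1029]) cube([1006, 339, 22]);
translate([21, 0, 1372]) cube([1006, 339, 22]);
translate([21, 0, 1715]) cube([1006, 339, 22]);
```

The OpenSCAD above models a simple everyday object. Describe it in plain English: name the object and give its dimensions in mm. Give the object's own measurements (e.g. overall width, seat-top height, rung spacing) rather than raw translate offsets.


An open bookshelf. Two side panels, each 21 mm thick, 339 mm deep and 1882 mm tall, stand 1048 mm apart (outside-to-outside). Between them sit 6 shelves, each 22 mm thick and 339 mm deep, spanning the full gap between the sides. The bottom shelf rests on the floor (its underside at z = 0) and the clear gap between one shelf's top and the next shelf's underside is 321 mm.


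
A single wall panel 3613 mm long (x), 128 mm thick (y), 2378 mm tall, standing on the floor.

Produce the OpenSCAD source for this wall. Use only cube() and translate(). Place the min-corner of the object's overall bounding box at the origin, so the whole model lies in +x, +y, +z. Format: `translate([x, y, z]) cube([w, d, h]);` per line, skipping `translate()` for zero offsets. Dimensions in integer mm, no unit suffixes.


cube([3613, 128, 2378]);


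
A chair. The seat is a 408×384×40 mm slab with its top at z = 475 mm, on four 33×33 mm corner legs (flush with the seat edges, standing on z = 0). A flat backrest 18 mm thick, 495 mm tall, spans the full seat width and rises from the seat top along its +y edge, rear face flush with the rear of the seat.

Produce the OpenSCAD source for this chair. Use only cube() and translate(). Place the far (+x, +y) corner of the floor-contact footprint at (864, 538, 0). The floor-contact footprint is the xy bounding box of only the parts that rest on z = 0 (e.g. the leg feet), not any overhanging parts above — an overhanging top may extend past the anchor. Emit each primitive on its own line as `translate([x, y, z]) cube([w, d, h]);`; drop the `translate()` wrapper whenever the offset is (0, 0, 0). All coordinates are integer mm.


// leg_h = 475 - 40 = 435
translate([456, 154, 435]) cube([408, 384, 40]);
translate([456, 154, 0]) cube([33, 33, 435]);
translate([831, 154, 0]) cube([33, 33, 435]);
translate([456, 505, 0]) cube([33, 33, 435]);
translate([831, 505, 0]) cube([33, 33, 435]);
translate([456, 520, 475]) cube([408, 18, 495]);


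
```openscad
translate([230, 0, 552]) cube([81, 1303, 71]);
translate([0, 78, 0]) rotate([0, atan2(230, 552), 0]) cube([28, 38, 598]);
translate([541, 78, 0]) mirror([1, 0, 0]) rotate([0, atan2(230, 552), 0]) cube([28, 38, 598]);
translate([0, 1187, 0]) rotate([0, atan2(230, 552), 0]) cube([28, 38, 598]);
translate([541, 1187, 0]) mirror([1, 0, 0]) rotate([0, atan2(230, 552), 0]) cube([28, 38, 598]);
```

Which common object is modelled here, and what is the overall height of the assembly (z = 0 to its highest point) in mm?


A sawhorse. The overall height is 623 mm.

A beam across two mirrored pairs of raked legs — a sawhorse. The beam's underside is at z = 552 (matching the legs' vertical rise in atan2(230, 552)) and the beam is 71 mm tall, so its top is at 552 + 71 = 623 mm. The raked legs top out at the beam's underside, so that is the highest point.


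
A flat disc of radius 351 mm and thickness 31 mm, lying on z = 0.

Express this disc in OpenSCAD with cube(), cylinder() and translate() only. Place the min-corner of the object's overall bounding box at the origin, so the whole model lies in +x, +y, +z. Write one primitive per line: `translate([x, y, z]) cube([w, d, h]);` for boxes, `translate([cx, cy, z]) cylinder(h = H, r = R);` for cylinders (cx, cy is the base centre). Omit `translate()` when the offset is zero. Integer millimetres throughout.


translate([351, 351, 0]) cylinder(h = 31, r = 351);


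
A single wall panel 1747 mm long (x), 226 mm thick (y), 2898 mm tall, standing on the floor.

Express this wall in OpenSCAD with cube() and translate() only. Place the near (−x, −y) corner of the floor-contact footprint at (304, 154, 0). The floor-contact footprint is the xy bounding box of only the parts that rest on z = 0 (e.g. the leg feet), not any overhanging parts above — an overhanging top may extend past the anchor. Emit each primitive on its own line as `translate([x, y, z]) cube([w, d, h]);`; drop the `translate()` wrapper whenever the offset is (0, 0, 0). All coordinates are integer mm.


translate([304, 154, 0]) cube([1747, 226, 2898]);


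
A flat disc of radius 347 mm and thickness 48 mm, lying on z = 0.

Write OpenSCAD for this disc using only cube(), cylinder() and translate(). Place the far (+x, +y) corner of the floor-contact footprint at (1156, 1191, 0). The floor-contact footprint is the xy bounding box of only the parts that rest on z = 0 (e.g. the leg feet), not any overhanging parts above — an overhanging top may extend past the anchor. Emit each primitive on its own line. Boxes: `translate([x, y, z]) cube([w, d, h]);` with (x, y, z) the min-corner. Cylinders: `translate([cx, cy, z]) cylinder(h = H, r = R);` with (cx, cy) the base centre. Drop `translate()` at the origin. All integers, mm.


translate([809, 844, 0]) cylinder(h = 48, r = 347);


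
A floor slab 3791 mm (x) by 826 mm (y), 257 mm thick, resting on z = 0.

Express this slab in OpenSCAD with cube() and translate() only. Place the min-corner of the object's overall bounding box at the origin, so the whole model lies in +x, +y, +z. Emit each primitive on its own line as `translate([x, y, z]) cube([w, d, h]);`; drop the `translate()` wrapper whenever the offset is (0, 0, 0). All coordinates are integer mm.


cube([3791, 826, 257]);


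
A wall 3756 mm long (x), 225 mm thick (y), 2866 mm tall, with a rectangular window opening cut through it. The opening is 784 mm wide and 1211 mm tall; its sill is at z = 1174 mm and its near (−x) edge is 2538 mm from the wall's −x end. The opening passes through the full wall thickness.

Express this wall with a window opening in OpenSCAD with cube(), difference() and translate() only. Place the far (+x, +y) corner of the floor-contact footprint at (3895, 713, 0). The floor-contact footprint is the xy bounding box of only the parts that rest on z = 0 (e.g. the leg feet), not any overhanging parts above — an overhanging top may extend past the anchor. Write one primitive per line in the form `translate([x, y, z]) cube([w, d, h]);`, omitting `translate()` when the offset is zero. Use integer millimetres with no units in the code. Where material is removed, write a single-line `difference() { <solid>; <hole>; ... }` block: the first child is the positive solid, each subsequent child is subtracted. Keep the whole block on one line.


difference() { translate([139, 488, 0]) cube([3756, 225, 2866]); translate([2677, 488, 1174]) cube([784, 225, 1211]); }


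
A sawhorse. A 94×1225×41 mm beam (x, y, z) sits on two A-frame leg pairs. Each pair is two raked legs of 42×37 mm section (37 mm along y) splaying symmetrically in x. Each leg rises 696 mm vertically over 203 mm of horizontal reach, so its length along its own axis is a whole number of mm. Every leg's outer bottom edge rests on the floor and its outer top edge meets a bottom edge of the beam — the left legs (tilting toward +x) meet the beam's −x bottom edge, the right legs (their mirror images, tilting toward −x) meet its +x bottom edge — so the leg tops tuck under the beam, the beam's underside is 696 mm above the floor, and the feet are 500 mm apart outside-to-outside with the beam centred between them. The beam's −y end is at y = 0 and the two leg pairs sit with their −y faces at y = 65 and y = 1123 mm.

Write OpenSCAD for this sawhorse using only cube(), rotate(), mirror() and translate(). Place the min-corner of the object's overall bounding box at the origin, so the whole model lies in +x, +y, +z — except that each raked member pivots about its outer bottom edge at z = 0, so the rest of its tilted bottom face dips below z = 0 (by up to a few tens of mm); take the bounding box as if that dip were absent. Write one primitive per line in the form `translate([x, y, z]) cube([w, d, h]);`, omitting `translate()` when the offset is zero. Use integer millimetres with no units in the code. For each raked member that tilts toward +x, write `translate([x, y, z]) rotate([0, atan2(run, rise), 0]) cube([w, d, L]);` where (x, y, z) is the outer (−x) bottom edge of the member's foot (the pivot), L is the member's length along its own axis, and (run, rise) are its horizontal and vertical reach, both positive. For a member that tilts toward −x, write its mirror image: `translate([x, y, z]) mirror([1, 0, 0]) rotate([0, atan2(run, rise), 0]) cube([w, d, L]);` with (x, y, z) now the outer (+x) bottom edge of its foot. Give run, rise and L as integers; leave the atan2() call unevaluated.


translate([203, 0, 696]) cube([94, 1225, 41]);
translate([0, 65, 0]) rotate([0, atan2(203, 696), 0]) cube([42, 37, 725]);
translate([500, 65, 0]) mirror([1, 0, 0]) rotate([0, atan2(203, 696), 0]) cube([42, 37, 725]);
translate([0, 1123, 0]) rotate([0, atan2(203, 696), 0]) cube([42, 37, 725]);
translate([500, 1123, 0]) mirror([1, 0, 0]) rotate([0, atan2(203, 696), 0]) cube([42, 37, 725]);


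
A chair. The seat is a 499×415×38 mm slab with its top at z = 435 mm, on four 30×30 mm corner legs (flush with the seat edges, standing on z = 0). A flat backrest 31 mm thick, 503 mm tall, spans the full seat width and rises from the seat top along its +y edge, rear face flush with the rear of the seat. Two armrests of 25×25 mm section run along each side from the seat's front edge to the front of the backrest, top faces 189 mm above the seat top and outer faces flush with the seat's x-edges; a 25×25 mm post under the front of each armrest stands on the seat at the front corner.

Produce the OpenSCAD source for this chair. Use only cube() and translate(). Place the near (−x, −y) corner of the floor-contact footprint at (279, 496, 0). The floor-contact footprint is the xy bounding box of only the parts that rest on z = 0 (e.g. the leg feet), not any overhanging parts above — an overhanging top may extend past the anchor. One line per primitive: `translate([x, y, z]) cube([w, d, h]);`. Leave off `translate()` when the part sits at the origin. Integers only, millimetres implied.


translate([279, 496, 397]) cube([499, 415, 38]);
translate([279, 496, 0]) cube([30, 30, 397]);
translate([748, 496, 0]) cube([30, 30, 397]);
translate([279, 881, 0]) cube([30, 30, 397]);
translate([748, 881, 0]) cube([30, 30, 397]);
translate([279, 880, 435]) cube([499, 31, 503]);
translate([279, 496, 599]) cube([25, 384, 25]);
translate([753, 496, 599]) cube([25, 384, 25]);
translate([279, 496, 435]) cube([25, 25, 164]);
translate([753, 496, 435]) cube([25, 25, 164]);


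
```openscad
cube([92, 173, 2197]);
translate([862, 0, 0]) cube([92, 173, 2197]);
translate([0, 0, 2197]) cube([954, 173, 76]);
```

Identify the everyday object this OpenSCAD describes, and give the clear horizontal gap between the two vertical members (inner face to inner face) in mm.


A door frame. The clear opening width is 770 mm.

Two 2197 mm tall posts with a header on top — a door frame. The left jamb is 92 mm wide at x = 0; the right jamb starts at x = 862. The clear opening is 862 − 92 = 770 mm.


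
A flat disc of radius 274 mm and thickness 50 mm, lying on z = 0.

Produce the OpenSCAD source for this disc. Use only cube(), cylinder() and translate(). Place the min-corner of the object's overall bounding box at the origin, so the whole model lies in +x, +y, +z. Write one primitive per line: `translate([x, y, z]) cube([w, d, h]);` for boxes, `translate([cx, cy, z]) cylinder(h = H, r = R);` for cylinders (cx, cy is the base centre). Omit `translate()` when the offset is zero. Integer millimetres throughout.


translate([274, 274, 0]) cylinder(h = 50, r = 274);


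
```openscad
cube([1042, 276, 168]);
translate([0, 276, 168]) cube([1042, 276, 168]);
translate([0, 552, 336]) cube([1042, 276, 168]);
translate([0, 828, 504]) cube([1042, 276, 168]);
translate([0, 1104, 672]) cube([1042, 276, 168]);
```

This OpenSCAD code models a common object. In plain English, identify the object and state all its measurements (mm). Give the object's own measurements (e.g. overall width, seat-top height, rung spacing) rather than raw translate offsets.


A straight staircase of 5 solid steps. Each step is 1042 mm wide (x), 276 mm deep (y, the going) and 168 mm tall (the rise). The first step rests on the floor; each subsequent step sits one going further in +y and one rise higher in +z, directly behind and above the previous step with no overlap.


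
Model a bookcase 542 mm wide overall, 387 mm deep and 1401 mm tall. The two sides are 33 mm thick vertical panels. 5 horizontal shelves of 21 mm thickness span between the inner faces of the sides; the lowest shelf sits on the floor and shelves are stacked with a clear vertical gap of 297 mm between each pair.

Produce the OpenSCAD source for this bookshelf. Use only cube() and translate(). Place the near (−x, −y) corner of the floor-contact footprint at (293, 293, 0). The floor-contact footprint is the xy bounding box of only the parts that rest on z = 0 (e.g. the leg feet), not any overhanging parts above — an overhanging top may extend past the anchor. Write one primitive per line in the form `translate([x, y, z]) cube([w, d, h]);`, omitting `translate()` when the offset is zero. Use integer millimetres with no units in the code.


translate([293, 293, 0]) cube([33, 387, 1401]);
translate([802, 293, 0]) cube([33, 387, 1401]);
translate([326, 293, 0]) cube([476, 387, 21]);
translate([326, 293, 318]) cube([476, 387, 21]);
translate([326, 293, 636]) cube([476, 387, 21]);
translate([326, 293, 954]) cube([476, 387, 21]);
translate([326, 293, 1272]) cube([476, 387, 21]);


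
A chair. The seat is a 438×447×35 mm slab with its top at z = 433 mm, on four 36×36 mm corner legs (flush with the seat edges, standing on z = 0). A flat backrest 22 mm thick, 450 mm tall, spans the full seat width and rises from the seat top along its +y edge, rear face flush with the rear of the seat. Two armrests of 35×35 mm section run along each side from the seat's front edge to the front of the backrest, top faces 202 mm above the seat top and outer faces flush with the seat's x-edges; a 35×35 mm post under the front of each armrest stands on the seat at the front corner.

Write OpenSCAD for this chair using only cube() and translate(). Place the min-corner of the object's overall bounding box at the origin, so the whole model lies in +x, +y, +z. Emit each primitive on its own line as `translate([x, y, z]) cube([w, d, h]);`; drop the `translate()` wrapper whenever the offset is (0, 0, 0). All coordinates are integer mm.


translate([0, 0, 398]) cube([438, 447, 35]);
cube([36, 36, 398]);
translate([402, 0, 0]) cube([36, 36, 398]);
translate([0, 411, 0]) cube([36, 36, 398]);
translate([402, 411, 0]) cube([36, 36, 398]);
translate([0, 425, 433]) cube([438, 22, 450]);
translate([0, 0, 600]) cube([35, 425, 35]);
translate([403, 0, 600]) cube([35, 425, 35]);
translate([0, 0, 433]) cube([35, 35, 167]);
translate([403, 0, 433]) cube([35, 35, 167]);


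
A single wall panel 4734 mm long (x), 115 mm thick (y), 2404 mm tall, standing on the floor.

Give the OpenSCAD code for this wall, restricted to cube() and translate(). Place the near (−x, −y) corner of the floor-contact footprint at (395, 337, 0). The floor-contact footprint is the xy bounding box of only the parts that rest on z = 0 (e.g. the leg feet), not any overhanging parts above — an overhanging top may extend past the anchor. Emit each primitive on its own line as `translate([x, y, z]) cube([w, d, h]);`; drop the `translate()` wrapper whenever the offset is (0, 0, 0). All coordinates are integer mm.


translate([395, 337, 0]) cube([4734, 115, 2404]);


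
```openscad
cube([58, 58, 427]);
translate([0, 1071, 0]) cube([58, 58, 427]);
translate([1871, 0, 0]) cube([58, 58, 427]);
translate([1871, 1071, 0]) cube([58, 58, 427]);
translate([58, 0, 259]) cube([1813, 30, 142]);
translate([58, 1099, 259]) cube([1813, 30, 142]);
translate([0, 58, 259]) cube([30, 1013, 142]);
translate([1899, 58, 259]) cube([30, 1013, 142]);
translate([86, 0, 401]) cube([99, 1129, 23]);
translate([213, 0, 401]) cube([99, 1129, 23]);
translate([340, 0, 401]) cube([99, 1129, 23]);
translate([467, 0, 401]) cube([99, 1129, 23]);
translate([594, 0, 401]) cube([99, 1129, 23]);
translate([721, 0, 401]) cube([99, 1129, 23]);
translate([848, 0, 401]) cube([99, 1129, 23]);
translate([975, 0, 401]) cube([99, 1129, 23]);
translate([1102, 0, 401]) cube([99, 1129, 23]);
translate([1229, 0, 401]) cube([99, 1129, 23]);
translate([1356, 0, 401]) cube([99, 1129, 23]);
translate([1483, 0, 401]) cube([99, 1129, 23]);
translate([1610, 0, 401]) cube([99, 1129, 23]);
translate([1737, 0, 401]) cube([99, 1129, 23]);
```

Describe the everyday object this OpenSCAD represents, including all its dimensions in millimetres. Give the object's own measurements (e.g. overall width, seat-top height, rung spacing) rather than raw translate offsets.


A bed frame 1929 mm long (x) by 1129 mm wide (y). Four 58×58 mm corner posts, 427 mm tall, at the corners of the footprint. Four rails of 30 mm thickness and 142 mm height run between adjacent posts with their undersides at z = 259 mm, their outer faces flush with the outside of the frame (the two x-running rails run between the posts' inner faces; the two y-running rails run between the posts' inner faces). 14 slats, each 99 mm wide (x) and 23 mm thick, lie across the top of the two x-running rails, running the full 1129 mm width of the frame in y; along x they sit between the end posts with a 28 mm gap after the −x posts and between neighbouring slats, leaving 35 mm before the +x posts.


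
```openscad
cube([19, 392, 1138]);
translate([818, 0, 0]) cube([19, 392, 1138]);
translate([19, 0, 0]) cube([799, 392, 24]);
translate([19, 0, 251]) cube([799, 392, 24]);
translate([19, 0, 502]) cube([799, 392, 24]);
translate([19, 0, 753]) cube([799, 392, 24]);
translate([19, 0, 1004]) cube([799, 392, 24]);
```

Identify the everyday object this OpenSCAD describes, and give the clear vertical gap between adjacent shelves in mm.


A bookshelf. The clear shelf gap is 227 mm.

Two tall side panels with 5 horizontal boards between them — a bookshelf. The first two shelf undersides are at z = 0 and z = 251; with shelf thickness 24, the clear gap is 251 − 0 − 24 = 227 mm.


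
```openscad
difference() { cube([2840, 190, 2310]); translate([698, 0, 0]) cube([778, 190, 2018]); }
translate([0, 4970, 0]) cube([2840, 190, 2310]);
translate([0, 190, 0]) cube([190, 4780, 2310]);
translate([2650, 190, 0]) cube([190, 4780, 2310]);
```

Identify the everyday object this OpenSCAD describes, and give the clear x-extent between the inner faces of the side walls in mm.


A single room. The interior width is 2460 mm.

Four walls enclosing a rectangle with a door in the front wall — a room. Outside width 2840 minus two 190 mm walls gives 2460 mm.


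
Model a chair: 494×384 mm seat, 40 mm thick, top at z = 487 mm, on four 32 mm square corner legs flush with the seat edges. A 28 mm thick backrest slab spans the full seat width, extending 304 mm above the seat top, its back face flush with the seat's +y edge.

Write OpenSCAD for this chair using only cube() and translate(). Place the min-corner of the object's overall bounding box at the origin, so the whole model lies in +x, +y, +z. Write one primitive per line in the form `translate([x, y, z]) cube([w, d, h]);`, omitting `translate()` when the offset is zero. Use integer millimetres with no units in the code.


translate([0, 0, 447]) cube([494, 384, 40]);
cube([32, 32, 447]);
translate([462, 0, 0]) cube([32, 32, 447]);
translate([0, 352, 0]) cube([32, 32, 447]);
translate([462, 352, 0]) cube([32, 32, 447]);
translate([0, 356, 487]) cube([494, 28, 304]);


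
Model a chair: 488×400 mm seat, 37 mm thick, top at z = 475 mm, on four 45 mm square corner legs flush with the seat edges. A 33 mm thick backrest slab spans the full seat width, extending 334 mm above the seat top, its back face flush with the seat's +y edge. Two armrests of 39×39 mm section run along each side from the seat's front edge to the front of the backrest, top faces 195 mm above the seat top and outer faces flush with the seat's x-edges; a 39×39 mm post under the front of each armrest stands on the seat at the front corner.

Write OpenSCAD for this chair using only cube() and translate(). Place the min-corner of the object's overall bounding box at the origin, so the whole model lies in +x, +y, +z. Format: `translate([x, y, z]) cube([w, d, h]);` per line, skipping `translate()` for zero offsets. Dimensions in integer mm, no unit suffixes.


translate([0, 0, 438]) cube([488, 400, 37]);
cube([45, 45, 438]);
translate([443, 0, 0]) cube([45, 45, 438]);
translate([0, 355, 0]) cube([45, 45, 438]);
translate([443, 355, 0]) cube([45, 45, 438]);
translate([0, 367, 475]) cube([488, 33, 334]);
translate([0, 0, 631]) cube([39, 367, 39]);
translate([449, 0, 631]) cube([39, 367, 39]);
translate([0, 0, 475]) cube([39, 39, 156]);
translate([449, 0, 475]) cube([39, 39, 156]);


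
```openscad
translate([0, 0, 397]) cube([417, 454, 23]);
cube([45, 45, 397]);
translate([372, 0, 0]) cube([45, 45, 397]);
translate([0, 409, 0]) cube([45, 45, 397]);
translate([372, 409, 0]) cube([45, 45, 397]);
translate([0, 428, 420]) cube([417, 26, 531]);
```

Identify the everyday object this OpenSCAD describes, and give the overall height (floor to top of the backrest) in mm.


A chair. The overall height is 951 mm.

A slab on four corner posts with a tall panel at the back — a chair. The seat slab sits at z = 397 with thickness 23, and the 531 mm backrest starts at the seat top, so the overall height is 397 + 23 + 531 = 951 mm.


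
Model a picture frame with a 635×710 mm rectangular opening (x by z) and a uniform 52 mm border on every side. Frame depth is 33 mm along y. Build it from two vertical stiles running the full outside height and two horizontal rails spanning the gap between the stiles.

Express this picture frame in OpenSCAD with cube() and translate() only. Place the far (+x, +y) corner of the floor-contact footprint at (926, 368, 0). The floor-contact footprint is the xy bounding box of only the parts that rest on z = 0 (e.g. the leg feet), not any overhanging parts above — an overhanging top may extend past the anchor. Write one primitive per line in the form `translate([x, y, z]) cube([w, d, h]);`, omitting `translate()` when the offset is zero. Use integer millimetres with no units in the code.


translate([187, 335, 0]) cube([52, 33, 814]);
translate([874, 335, 0]) cube([52, 33, 814]);
translate([239, 335, 0]) cube([635, 33, 52]);
translate([239, 335, 762]) cube([635, 33, 52]);


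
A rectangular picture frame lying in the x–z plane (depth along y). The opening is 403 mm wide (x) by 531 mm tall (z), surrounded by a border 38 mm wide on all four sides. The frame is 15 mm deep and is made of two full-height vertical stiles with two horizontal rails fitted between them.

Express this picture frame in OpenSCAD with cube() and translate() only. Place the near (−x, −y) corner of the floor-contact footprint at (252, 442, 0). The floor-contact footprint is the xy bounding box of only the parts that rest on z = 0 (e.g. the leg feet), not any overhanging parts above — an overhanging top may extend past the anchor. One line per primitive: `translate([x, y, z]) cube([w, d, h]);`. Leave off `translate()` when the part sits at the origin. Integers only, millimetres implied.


translate([252, 442, 0]) cube([38, 15, 607]);
translate([693, 442, 0]) cube([38, 15, 607]);
translate([290, 442, 0]) cube([403, 15, 38]);
translate([290, 442, 569]) cube([403, 15, 38]);


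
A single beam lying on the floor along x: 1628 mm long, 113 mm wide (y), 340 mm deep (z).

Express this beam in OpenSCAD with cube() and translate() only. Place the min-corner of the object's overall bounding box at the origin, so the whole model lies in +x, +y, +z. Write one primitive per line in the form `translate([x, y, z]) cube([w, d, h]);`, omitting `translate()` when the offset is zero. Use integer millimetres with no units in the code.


cube([1628, 113, 340]);


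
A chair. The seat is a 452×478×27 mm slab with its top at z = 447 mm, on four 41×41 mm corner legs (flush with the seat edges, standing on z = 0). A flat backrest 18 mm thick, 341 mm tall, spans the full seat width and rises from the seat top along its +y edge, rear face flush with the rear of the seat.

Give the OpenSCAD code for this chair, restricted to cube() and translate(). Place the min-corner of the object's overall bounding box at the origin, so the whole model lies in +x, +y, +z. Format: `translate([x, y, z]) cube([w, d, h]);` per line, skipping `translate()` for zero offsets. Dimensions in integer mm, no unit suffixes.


translate([0, 0, 420]) cube([452, 478, 27]);
cube([41, 41, 420]);
translate([411, 0, 0]) cube([41, 41, 420]);
translate([0, 437, 0]) cube([41, 41, 420]);
translate([411, 437, 0]) cube([41, 41, 420]);
translate([0, 460, 447]) cube([452, 18, 341]);


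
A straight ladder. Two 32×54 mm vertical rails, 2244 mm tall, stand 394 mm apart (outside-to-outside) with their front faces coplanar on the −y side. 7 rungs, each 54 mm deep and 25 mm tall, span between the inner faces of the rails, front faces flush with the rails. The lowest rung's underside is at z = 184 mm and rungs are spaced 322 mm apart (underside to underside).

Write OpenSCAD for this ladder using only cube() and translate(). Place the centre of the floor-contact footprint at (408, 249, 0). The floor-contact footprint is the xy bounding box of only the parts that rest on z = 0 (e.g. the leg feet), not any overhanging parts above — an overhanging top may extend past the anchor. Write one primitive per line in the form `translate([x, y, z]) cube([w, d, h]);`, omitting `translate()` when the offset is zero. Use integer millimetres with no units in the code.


// rung span = 394 - 2*32 = 330
// rung[k] z = 184 + k*322
translate([211, 222, 0]) cube([32, 54, 2244]);
translate([573, 222, 0]) cube([32, 54, 2244]);
translate([243, 222, 184]) cube([330, 54, 25]);
translate([243, 222, 506]) cube([330, 54, 25]);
translate([243, 222, 828]) cube([330, 54, 25]);
translate([243, 222, 1150]) cube([330, 54, 25]);
translate([243, 222, 1472]) cube([330, 54, 25]);
translate([243, 222, 1794]) cube([330, 54, 25]);
translate([243, 222, 2116]) cube([330, 54, 25]);


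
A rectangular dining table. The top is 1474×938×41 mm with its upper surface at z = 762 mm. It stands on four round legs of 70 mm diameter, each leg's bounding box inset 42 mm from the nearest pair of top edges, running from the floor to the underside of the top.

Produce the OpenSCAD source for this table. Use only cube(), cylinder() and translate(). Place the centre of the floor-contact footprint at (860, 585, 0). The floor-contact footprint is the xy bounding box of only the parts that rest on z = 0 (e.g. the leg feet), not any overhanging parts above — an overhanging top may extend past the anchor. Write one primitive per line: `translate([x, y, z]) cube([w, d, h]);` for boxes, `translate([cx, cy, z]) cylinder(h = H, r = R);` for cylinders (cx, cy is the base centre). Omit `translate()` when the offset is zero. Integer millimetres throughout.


translate([123, 116, 721]) cube([1474, 938, 41]);
translate([200, 193, 0]) cylinder(h = 721, r = 35);
translate([1520, 193, 0]) cylinder(h = 721, r = 35);
translate([200, 977, 0]) cylinder(h = 721, r = 35);
translate([1520, 977, 0]) cylinder(h = 721, r = 35);


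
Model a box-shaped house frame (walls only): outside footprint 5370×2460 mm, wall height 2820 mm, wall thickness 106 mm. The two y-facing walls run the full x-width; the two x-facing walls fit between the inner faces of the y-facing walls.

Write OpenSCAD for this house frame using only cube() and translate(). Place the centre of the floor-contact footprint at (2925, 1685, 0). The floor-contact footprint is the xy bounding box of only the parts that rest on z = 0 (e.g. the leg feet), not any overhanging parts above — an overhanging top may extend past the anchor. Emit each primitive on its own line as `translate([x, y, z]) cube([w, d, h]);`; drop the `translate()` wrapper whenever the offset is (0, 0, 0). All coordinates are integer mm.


translate([240, 455, 0]) cube([5370, 106, 2820]);
translate([240, 2809, 0]) cube([5370, 106, 2820]);
translate([240, 561, 0]) cube([106, 2248, 2820]);
translate([5504, 561, 0]) cube([106, 2248, 2820]);


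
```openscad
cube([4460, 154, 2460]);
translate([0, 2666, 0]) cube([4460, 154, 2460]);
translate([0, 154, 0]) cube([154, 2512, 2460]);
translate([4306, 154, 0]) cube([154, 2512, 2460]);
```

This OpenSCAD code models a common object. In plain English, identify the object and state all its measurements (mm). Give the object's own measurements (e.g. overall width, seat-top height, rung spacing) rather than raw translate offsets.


The wall frame of a small rectangular building: four walls, each 2460 mm tall and 154 mm thick, enclosing a footprint 4460 mm (x) by 2820 mm (y) outside-to-outside, with no floor or roof. The front and back walls (the −y and +y sides) span the full width; the two side walls fit between them.


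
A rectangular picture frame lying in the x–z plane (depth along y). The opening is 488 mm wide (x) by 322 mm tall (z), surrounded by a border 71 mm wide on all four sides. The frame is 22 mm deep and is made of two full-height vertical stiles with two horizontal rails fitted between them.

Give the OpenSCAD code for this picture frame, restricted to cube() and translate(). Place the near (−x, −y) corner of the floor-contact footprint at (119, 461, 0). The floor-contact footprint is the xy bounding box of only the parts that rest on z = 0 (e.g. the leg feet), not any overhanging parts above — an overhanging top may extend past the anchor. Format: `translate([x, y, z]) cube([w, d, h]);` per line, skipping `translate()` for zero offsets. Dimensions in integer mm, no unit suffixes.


translate([119, 461, 0]) cube([71, 22, 464]);
translate([678, 461, 0]) cube([71, 22, 464]);
translate([190, 461, 0]) cube([488, 22, 71]);
translate([190, 461, 393]) cube([488, 22, 71]);


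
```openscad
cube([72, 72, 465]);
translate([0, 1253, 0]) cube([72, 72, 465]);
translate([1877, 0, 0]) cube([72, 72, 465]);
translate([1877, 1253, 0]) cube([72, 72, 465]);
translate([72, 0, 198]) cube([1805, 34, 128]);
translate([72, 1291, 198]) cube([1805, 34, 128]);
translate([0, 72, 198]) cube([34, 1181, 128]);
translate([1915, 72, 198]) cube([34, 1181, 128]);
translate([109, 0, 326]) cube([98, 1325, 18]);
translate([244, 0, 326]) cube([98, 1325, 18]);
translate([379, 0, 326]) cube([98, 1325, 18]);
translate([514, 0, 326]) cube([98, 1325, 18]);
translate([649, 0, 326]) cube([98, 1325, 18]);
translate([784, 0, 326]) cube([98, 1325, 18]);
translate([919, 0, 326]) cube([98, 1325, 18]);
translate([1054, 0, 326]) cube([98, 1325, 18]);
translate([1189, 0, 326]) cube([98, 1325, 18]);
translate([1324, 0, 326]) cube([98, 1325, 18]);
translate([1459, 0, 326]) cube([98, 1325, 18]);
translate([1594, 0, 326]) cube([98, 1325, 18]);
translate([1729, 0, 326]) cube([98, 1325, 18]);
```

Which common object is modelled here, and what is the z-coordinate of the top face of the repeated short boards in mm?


A bed frame. The slat-top height is 344 mm.

Four posts, four rails, and a row of slats — a bed frame. Slats sit on the rails at z = 198 + 128 = 326; with slat thickness 18, the top is 344 mm.


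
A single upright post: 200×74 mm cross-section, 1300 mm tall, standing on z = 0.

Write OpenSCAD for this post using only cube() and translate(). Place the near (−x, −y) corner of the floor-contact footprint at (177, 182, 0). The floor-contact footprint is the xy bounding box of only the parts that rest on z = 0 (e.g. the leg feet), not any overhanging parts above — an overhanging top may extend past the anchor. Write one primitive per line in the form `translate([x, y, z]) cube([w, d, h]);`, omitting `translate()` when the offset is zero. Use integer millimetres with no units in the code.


translate([177, 182, 0]) cube([200, 74, 1300]);


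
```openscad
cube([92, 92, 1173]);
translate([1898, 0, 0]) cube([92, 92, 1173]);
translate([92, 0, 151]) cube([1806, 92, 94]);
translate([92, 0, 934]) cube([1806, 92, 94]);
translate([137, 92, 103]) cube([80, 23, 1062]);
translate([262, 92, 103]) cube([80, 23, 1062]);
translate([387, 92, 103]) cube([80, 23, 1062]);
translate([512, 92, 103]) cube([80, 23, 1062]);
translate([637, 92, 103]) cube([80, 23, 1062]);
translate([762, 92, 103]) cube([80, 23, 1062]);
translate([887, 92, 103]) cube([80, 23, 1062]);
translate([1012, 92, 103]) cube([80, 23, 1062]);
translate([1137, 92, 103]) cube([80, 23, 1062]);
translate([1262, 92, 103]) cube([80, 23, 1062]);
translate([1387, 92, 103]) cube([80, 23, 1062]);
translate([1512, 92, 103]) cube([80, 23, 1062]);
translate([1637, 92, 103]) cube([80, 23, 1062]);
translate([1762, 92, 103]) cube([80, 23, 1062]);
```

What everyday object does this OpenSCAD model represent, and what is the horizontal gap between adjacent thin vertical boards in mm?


A fence section. The picket gap is 45 mm.

Two posts, two rails, 14 pickets — a fence section. Span 1806 mm holds 14 pickets of 80 mm with 15 equal gaps: ⌊(1806 − 14·80) / 15⌋ = 45 mm.
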